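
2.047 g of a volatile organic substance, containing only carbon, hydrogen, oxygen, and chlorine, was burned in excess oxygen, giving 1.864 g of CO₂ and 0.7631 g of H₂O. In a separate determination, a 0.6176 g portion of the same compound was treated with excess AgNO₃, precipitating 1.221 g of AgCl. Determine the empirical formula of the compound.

C3H6Cl2O2

mol C = 1.864 g CO₂ ÷ 44.009 g/mol = 0.042355 mol
mol H = 2 × 0.7631 g H₂O ÷ 18.015 g/mol = 0.084718 mol
From the AgCl data: mol Cl per gram of compound = (1.221 ÷ 143.318) ÷ 0.6176 = 0.013795 mol/g, so in the 2.047 g combustion sample mol Cl = 0.028237 mol
mass O = 2.047 − (0.50873 + 0.085396 + 1.0010) = 0.45186 g → mol O = 0.45186 ÷ 15.999 = 0.028243 mol
Divide by the smallest (0.028237 mol): C 1.500, H 3.000, Cl 1.000, O 1.000
Multiplying each by 2 gives whole numbers: C 3.00, H 6.00, Cl 2.00, O 2.00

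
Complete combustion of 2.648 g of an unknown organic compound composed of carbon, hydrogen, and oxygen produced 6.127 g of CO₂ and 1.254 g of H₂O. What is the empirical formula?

mol C = 6.127 g CO₂ ÷ 44.009 g/mol = 0.13922 mol
mol H = 2 × 1.254 g H₂O ÷ 18.015 g/mol = 0.13922 mol
mass O = 2.648 − (1.6722 + 0.14033) = 0.83548 g → mol O = 0.83548 ÷ 15.999 = 0.052221 mol
Divide by the smallest (0.052221 mol): C 2.666, H 2.666, O 1.000
Multiplying each by 3 gives whole numbers: C 8.00, H 8.00, O 3.00

C8H8O3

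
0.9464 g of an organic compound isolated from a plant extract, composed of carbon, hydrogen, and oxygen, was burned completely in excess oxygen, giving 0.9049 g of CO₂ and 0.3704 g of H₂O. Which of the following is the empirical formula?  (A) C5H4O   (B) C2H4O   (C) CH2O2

(C) CH2O2

mol C = 0.9049 g CO₂ ÷ 44.009 g/mol = 0.020562 mol
mol H = 2 × 0.3704 g H₂O ÷ 18.015 g/mol = 0.041121 mol
mass O = 0.9464 − (0.24697 + 0.041450) = 0.65798 g → mol O = 0.65798 ÷ 15.999 = 0.041127 mol
Divide by the smallest (0.020562 mol): C 1.000, H 2.000, O 2.000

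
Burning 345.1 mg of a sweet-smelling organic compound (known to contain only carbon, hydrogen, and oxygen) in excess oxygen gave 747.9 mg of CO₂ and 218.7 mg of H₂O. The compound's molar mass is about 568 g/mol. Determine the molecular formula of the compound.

C28H40O12

mol C = 0.7479 g CO₂ ÷ 44.009 g/mol = 0.016994 mol
mol H = 2 × 0.2187 g H₂O ÷ 18.015 g/mol = 0.024280 mol
mass O = 0.3451 − (0.20412 + 0.024474) = 0.11651 g → mol O = 0.11651 ÷ 15.999 = 0.0072822 mol
Divide by the smallest (0.0072822 mol): C 2.334, H 3.334, O 1.000
Multiplying each by 3 gives whole numbers: C 7.00, H 10.00, O 3.00
Empirical formula: C7H10O3
Empirical-formula mass = 142.15 g/mol; 568 ÷ 142.15 ≈ 4, so the molecular formula is C28H40O12.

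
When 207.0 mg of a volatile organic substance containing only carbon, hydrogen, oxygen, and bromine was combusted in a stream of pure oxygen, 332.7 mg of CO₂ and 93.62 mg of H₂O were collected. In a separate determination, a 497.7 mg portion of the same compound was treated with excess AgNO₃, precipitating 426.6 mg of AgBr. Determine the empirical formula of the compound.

mol C = 0.3327 g CO₂ ÷ 44.009 g/mol = 0.0075598 mol
mol H = 2 × 0.09362 g H₂O ÷ 18.015 g/mol = 0.010394 mol
From the AgBr data: mol Br per gram of compound = (0.4266 ÷ 187.772) ÷ 0.4977 = 0.0045648 mol/g, so in the 0.2070 g combustion sample mol Br = 0.00094491 mol
mass O = 0.2070 − (0.090801 + 0.010477 + 0.075502) = 0.030220 g → mol O = 0.030220 ÷ 15.999 = 0.0018889 mol
Divide by the smallest (0.00094491 mol): C 8.001, H 10.999, Br 1.000, O 1.999

C8H11BrO2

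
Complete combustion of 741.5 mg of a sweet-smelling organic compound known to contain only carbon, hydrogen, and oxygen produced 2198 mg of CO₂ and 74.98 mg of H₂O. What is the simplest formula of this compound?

mol C = 2.198 g CO₂ ÷ 44.009 g/mol = 0.049944 mol
mol H = 2 × 0.07498 g H₂O ÷ 18.015 g/mol = 0.0083242 mol
mass O = 0.7415 − (0.59988 + 0.0083908) = 0.13323 g → mol O = 0.13323 ÷ 15.999 = 0.0083273 mol
Divide by the smallest (0.0083242 mol): C 6.000, H 1.000, O 1.000

C6HO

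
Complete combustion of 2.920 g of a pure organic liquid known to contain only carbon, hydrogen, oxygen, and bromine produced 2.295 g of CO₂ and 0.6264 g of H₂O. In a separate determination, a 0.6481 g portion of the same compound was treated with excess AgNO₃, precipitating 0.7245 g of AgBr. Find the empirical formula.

mol C = 2.295 g CO₂ ÷ 44.009 g/mol = 0.052148 mol
mol H = 2 × 0.6264 g H₂O ÷ 18.015 g/mol = 0.069542 mol
From the AgBr data: mol Br per gram of compound = (0.7245 ÷ 187.772) ÷ 0.6481 = 0.0059534 mol/g, so in the 2.920 g combustion sample mol Br = 0.017384 mol
mass O = 2.920 − (0.62635 + 0.070098 + 1.3890) = 0.83450 g → mol O = 0.83450 ÷ 15.999 = 0.052160 mol
Divide by the smallest (0.017384 mol): C 3.000, H 4.000, Br 1.000, O 3.000

C3H4BrO3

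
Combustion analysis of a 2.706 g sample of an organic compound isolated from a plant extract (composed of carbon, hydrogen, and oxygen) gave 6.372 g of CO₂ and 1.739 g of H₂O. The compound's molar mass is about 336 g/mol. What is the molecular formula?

mol C = 6.372 g CO₂ ÷ 44.009 g/mol = 0.14479 mol
mol H = 2 × 1.739 g H₂O ÷ 18.015 g/mol = 0.19306 mol
mass O = 2.706 − (1.7391 + 0.19461) = 0.77234 g → mol O = 0.77234 ÷ 15.999 = 0.048274 mol
Divide by the smallest (0.048274 mol): C 2.999, H 3.999, O 1.000
Empirical formula: C3H4O
Empirical-formula mass = 56.06 g/mol; 336 ÷ 56.06 ≈ 6, so the molecular formula is C18H24O6.

C18H24O6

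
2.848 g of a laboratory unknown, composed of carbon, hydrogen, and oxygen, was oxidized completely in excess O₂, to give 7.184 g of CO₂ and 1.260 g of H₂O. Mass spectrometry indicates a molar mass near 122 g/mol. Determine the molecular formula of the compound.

C7H6O2

mol C = 7.184 g CO₂ ÷ 44.009 g/mol = 0.16324 mol
mol H = 2 × 1.260 g H₂O ÷ 18.015 g/mol = 0.13988 mol
mass O = 2.848 − (1.9607 + 0.14100) = 0.74633 g → mol O = 0.74633 ÷ 15.999 = 0.046649 mol
Divide by the smallest (0.046649 mol): C 3.499, H 2.999, O 1.000
Multiplying each by 2 gives whole numbers: C 7.00, H 6.00, O 2.00
Empirical formula: C7H6O2
Empirical-formula mass = 122.12 g/mol; 122 ÷ 122.12 ≈ 1, so the molecular formula is C7H6O2.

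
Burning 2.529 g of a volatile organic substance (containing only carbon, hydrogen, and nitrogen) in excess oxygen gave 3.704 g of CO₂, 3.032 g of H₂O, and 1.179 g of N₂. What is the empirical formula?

mol C = 3.704 g CO₂ ÷ 44.009 g/mol = 0.084165 mol
mol H = 2 × 3.032 g H₂O ÷ 18.015 g/mol = 0.33661 mol
mol N = 2 × 1.179 g N₂ ÷ 28.014 g/mol = 0.084172 mol
Divide by the smallest (0.084165 mol): C 1.000, H 3.999, N 1.000

CH4N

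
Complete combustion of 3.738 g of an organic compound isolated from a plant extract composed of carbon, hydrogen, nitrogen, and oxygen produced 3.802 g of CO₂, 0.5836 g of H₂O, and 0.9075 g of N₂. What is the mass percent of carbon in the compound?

mol C = 3.802 g CO₂ ÷ 44.009 g/mol = 0.086391 mol
mol H = 2 × 0.5836 g H₂O ÷ 18.015 g/mol = 0.064790 mol
mol N = 2 × 0.9075 g N₂ ÷ 28.014 g/mol = 0.064789 mol
mass O = 3.738 − (1.0376 + 0.065309 + 0.90750) = 1.7275 g → mol O = 1.7275 ÷ 15.999 = 0.10798 mol
mass % C = 1.0376 g ÷ 3.738 g × 100%

27.76%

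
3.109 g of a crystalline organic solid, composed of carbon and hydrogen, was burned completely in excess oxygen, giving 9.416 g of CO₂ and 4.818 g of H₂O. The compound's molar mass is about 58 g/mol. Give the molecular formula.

mol C = 9.416 g CO₂ ÷ 44.009 g/mol = 0.21396 mol
mol H = 2 × 4.818 g H₂O ÷ 18.015 g/mol = 0.53489 mol
Divide by the smallest (0.21396 mol): C 1.000, H 2.500
Multiplying each by 2 gives whole numbers: C 2.00, H 5.00
Empirical formula: C2H5
Empirical-formula mass = 29.06 g/mol; 58 ÷ 29.06 ≈ 2, so the molecular formula is C4H10.

C4H10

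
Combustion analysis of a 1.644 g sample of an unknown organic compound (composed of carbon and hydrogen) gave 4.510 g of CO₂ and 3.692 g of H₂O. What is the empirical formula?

mol C = 4.510 g CO₂ ÷ 44.009 g/mol = 0.10248 mol
mol H = 2 × 3.692 g H₂O ÷ 18.015 g/mol = 0.40988 mol
Divide by the smallest (0.10248 mol): C 1.000, H 4.000

CH4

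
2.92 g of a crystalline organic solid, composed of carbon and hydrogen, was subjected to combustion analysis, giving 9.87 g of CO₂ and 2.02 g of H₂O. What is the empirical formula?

mol C = 9.87 g CO₂ ÷ 44.009 g/mol = 0.2243 mol
mol H = 2 × 2.02 g H₂O ÷ 18.015 g/mol = 0.2243 mol
Divide by the smallest (0.2243 mol): C 1.000, H 1.000

CH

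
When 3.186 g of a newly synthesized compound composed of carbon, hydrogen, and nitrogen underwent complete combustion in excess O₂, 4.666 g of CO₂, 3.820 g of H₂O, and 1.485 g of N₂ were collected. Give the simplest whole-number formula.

mol C = 4.666 g CO₂ ÷ 44.009 g/mol = 0.10602 mol
mol H = 2 × 3.820 g H₂O ÷ 18.015 g/mol = 0.42409 mol
mol N = 2 × 1.485 g N₂ ÷ 28.014 g/mol = 0.10602 mol
Divide by the smallest (0.10602 mol): C 1.000, H 4.000, N 1.000

CH4N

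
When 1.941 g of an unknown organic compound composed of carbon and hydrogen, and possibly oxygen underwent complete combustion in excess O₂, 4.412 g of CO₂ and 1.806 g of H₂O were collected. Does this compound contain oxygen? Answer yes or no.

mol C = 4.412 g CO₂ ÷ 44.009 g/mol = 0.10025 mol
mol H = 2 × 1.806 g H₂O ÷ 18.015 g/mol = 0.20050 mol
C and H account for only 1.4062 g of the 1.941 g sample; the remaining 0.53477 g must be oxygen.

yes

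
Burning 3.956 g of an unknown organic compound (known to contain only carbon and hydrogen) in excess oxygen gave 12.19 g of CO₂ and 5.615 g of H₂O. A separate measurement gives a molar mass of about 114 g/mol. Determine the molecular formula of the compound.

C8H18

mol C = 12.19 g CO₂ ÷ 44.009 g/mol = 0.27699 mol
mol H = 2 × 5.615 g H₂O ÷ 18.015 g/mol = 0.62337 mol
Divide by the smallest (0.27699 mol): C 1.000, H 2.251
Multiplying each by 4 gives whole numbers: C 4.00, H 9.00
Empirical formula: C4H9
Empirical-formula mass = 57.12 g/mol; 114 ÷ 57.12 ≈ 2, so the molecular formula is C8H18.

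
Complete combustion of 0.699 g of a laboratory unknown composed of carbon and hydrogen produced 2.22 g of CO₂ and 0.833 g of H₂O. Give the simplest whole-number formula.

mol C = 2.22 g CO₂ ÷ 44.009 g/mol = 0.05044 mol
mol H = 2 × 0.833 g H₂O ÷ 18.015 g/mol = 0.09248 mol
Divide by the smallest (0.05044 mol): C 1.000, H 1.833
Multiplying each by 6 gives whole numbers: C 6.00, H 11.00

C6H11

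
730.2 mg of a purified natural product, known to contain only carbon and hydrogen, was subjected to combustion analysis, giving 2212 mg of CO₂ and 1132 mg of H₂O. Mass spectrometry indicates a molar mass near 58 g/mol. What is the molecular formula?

C4H10

mol C = 2.212 g CO₂ ÷ 44.009 g/mol = 0.050262 mol
mol H = 2 × 1.132 g H₂O ÷ 18.015 g/mol = 0.12567 mol
Divide by the smallest (0.050262 mol): C 1.000, H 2.500
Multiplying each by 2 gives whole numbers: C 2.00, H 5.00
Empirical formula: C2H5
Empirical-formula mass = 29.06 g/mol; 58 ÷ 29.06 ≈ 2, so the molecular formula is C4H10.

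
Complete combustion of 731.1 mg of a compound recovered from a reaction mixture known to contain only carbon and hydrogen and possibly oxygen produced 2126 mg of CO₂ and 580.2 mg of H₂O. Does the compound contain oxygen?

mol C = 2.126 g CO₂ ÷ 44.009 g/mol = 0.048308 mol
mol H = 2 × 0.5802 g H₂O ÷ 18.015 g/mol = 0.064413 mol
C and H account for only 0.64516 g of the 0.7311 g sample; the remaining 0.085941 g must be oxygen.

yes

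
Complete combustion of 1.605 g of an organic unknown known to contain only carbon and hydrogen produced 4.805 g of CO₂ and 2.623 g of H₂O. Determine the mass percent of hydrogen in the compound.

mol C = 4.805 g CO₂ ÷ 44.009 g/mol = 0.10918 mol
mol H = 2 × 2.623 g H₂O ÷ 18.015 g/mol = 0.29120 mol
mass % H = 0.29353 g ÷ 1.605 g × 100%

18.29%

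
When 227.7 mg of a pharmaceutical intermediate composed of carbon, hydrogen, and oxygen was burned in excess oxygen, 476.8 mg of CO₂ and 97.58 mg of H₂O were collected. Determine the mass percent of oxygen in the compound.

38.05%

mol C = 0.4768 g CO₂ ÷ 44.009 g/mol = 0.010834 mol
mol H = 2 × 0.09758 g H₂O ÷ 18.015 g/mol = 0.010833 mol
mass O = 0.2277 − (0.13013 + 0.010920) = 0.086651 g → mol O = 0.086651 ÷ 15.999 = 0.0054160 mol
mass % O = 0.086651 g ÷ 0.2277 g × 100%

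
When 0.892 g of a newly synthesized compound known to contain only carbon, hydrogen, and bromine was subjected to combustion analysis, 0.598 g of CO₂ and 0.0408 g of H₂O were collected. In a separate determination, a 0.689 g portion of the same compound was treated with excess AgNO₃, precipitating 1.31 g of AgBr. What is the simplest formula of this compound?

C3HBr2

mol C = 0.598 g CO₂ ÷ 44.009 g/mol = 0.01359 mol
mol H = 2 × 0.0408 g H₂O ÷ 18.015 g/mol = 0.004530 mol
From the AgBr data: mol Br per gram of compound = (1.31 ÷ 187.772) ÷ 0.689 = 0.01013 mol/g, so in the 0.892 g combustion sample mol Br = 0.009032 mol
Divide by the smallest (0.004530 mol): C 3.000, H 1.000, Br 1.994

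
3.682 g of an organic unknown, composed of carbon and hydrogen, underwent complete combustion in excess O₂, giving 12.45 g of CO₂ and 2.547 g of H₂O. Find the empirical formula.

mol C = 12.45 g CO₂ ÷ 44.009 g/mol = 0.28290 mol
mol H = 2 × 2.547 g H₂O ÷ 18.015 g/mol = 0.28276 mol
Divide by the smallest (0.28276 mol): C 1.000, H 1.000

CH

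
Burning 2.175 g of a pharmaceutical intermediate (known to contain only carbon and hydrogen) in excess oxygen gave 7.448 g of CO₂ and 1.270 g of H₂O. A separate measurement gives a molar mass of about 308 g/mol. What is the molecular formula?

C24H20

mol C = 7.448 g CO₂ ÷ 44.009 g/mol = 0.16924 mol
mol H = 2 × 1.270 g H₂O ÷ 18.015 g/mol = 0.14099 mol
Divide by the smallest (0.14099 mol): C 1.200, H 1.000
Multiplying each by 5 gives whole numbers: C 6.00, H 5.00
Empirical formula: C6H5
Empirical-formula mass = 77.11 g/mol; 308 ÷ 77.11 ≈ 4, so the molecular formula is C24H20.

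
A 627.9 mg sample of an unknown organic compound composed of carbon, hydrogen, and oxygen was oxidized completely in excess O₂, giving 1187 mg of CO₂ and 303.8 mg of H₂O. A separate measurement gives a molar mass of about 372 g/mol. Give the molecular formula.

mol C = 1.187 g CO₂ ÷ 44.009 g/mol = 0.026972 mol
mol H = 2 × 0.3038 g H₂O ÷ 18.015 g/mol = 0.033727 mol
mass O = 0.6279 − (0.32396 + 0.033997) = 0.26994 g → mol O = 0.26994 ÷ 15.999 = 0.016873 mol
Divide by the smallest (0.016873 mol): C 1.599, H 1.999, O 1.000
Multiplying each by 5 gives whole numbers: C 7.99, H 9.99, O 5.00
Empirical formula: C8H10O5
Empirical-formula mass = 186.16 g/mol; 372 ÷ 186.16 ≈ 2, so the molecular formula is C16H20O10.

C16H20O10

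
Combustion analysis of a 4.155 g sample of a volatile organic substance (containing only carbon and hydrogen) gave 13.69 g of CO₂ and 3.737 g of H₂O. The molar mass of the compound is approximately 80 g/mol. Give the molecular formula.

mol C = 13.69 g CO₂ ÷ 44.009 g/mol = 0.31107 mol
mol H = 2 × 3.737 g H₂O ÷ 18.015 g/mol = 0.41488 mol
Divide by the smallest (0.31107 mol): C 1.000, H 1.334
Multiplying each by 3 gives whole numbers: C 3.00, H 4.00
Empirical formula: C3H4
Empirical-formula mass = 40.06 g/mol; 80 ÷ 40.06 ≈ 2, so the molecular formula is C6H8.

C6H8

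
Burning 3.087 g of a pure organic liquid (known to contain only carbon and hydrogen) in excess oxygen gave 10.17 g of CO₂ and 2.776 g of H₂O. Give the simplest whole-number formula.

mol C = 10.17 g CO₂ ÷ 44.009 g/mol = 0.23109 mol
mol H = 2 × 2.776 g H₂O ÷ 18.015 g/mol = 0.30819 mol
Divide by the smallest (0.23109 mol): C 1.000, H 1.334
Multiplying each by 3 gives whole numbers: C 3.00, H 4.00

C3H4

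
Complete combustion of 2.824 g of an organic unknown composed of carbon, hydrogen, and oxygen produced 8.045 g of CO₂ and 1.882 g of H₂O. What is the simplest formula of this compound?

C7H8O

mol C = 8.045 g CO₂ ÷ 44.009 g/mol = 0.18280 mol
mol H = 2 × 1.882 g H₂O ÷ 18.015 g/mol = 0.20894 mol
mass O = 2.824 − (2.1957 + 0.21061) = 0.41774 g → mol O = 0.41774 ÷ 15.999 = 0.026110 mol
Divide by the smallest (0.026110 mol): C 7.001, H 8.002, O 1.000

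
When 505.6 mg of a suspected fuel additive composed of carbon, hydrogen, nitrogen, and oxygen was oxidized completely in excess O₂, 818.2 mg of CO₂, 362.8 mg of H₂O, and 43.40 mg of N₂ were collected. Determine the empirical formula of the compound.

mol C = 0.8182 g CO₂ ÷ 44.009 g/mol = 0.018592 mol
mol H = 2 × 0.3628 g H₂O ÷ 18.015 g/mol = 0.040278 mol
mol N = 2 × 0.04340 g N₂ ÷ 28.014 g/mol = 0.0030985 mol
mass O = 0.5056 − (0.22330 + 0.040600 + 0.043400) = 0.19830 g → mol O = 0.19830 ÷ 15.999 = 0.012394 mol
Divide by the smallest (0.0030985 mol): C 6.000, H 12.999, N 1.000, O 4.000

C6H13NO4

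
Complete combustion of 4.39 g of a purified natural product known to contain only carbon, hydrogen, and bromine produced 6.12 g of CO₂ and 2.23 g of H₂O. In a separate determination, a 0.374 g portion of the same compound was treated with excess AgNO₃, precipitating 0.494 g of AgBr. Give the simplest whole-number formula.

mol C = 6.12 g CO₂ ÷ 44.009 g/mol = 0.1391 mol
mol H = 2 × 2.23 g H₂O ÷ 18.015 g/mol = 0.2476 mol
From the AgBr data: mol Br per gram of compound = (0.494 ÷ 187.772) ÷ 0.374 = 0.007034 mol/g, so in the 4.39 g combustion sample mol Br = 0.03088 mol
Divide by the smallest (0.03088 mol): C 4.503, H 8.017, Br 1.000
Multiplying each by 2 gives whole numbers: C 9.01, H 16.03, Br 2.00

C9H16Br2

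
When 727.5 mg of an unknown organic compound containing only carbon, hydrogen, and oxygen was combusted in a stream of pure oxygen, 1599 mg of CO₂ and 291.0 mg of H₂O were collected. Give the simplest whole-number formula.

C9H8O4

mol C = 1.599 g CO₂ ÷ 44.009 g/mol = 0.036333 mol
mol H = 2 × 0.2910 g H₂O ÷ 18.015 g/mol = 0.032306 mol
mass O = 0.7275 − (0.43640 + 0.032565) = 0.25853 g → mol O = 0.25853 ÷ 15.999 = 0.016159 mol
Divide by the smallest (0.016159 mol): C 2.248, H 1.999, O 1.000
Multiplying each by 4 gives whole numbers: C 8.99, H 8.00, O 4.00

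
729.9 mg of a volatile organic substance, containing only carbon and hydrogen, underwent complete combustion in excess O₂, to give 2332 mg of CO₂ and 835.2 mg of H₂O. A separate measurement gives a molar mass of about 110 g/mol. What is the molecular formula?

C8H14

mol C = 2.332 g CO₂ ÷ 44.009 g/mol = 0.052989 mol
mol H = 2 × 0.8352 g H₂O ÷ 18.015 g/mol = 0.092723 mol
Divide by the smallest (0.052989 mol): C 1.000, H 1.750
Multiplying each by 4 gives whole numbers: C 4.00, H 7.00
Empirical formula: C4H7
Empirical-formula mass = 55.10 g/mol; 110 ÷ 55.10 ≈ 2, so the molecular formula is C8H14.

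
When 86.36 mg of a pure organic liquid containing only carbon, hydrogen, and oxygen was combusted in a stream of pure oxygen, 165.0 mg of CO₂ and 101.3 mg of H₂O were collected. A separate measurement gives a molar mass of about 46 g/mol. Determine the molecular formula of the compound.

C2H6O

mol C = 0.1650 g CO₂ ÷ 44.009 g/mol = 0.0037492 mol
mol H = 2 × 0.1013 g H₂O ÷ 18.015 g/mol = 0.011246 mol
mass O = 0.08636 − (0.045032 + 0.011336) = 0.029992 g → mol O = 0.029992 ÷ 15.999 = 0.0018746 mol
Divide by the smallest (0.0018746 mol): C 2.000, H 5.999, O 1.000
Empirical formula: C2H6O
Empirical-formula mass = 46.07 g/mol; 46 ÷ 46.07 ≈ 1, so the molecular formula is C2H6O.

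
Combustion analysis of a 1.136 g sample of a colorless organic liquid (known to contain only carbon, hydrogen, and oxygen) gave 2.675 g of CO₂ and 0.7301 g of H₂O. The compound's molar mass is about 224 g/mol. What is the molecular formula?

mol C = 2.675 g CO₂ ÷ 44.009 g/mol = 0.060783 mol
mol H = 2 × 0.7301 g H₂O ÷ 18.015 g/mol = 0.081055 mol
mass O = 1.136 − (0.73006 + 0.081703) = 0.32423 g → mol O = 0.32423 ÷ 15.999 = 0.020266 mol
Divide by the smallest (0.020266 mol): C 2.999, H 4.000, O 1.000
Empirical formula: C3H4O
Empirical-formula mass = 56.06 g/mol; 224 ÷ 56.06 ≈ 4, so the molecular formula is C12H16O4.

C12H16O4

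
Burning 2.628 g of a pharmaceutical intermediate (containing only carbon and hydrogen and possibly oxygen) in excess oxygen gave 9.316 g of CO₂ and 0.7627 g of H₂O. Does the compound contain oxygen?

mol C = 9.316 g CO₂ ÷ 44.009 g/mol = 0.21168 mol
mol H = 2 × 0.7627 g H₂O ÷ 18.015 g/mol = 0.084674 mol
C and H together account for 2.6279 g — essentially the entire 2.628 g sample — so the compound contains no oxygen.

no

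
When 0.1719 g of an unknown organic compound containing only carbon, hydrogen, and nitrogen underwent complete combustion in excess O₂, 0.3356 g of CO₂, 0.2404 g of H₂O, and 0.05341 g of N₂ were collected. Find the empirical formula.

C2H7N

mol C = 0.3356 g CO₂ ÷ 44.009 g/mol = 0.0076257 mol
mol H = 2 × 0.2404 g H₂O ÷ 18.015 g/mol = 0.026689 mol
mol N = 2 × 0.05341 g N₂ ÷ 28.014 g/mol = 0.0038131 mol
Divide by the smallest (0.0038131 mol): C 2.000, H 6.999, N 1.000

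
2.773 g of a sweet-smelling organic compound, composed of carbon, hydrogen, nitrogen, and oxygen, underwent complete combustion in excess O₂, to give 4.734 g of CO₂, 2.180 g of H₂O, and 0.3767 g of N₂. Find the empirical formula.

mol C = 4.734 g CO₂ ÷ 44.009 g/mol = 0.10757 mol
mol H = 2 × 2.180 g H₂O ÷ 18.015 g/mol = 0.24202 mol
mol N = 2 × 0.3767 g N₂ ÷ 28.014 g/mol = 0.026894 mol
mass O = 2.773 − (1.2920 + 0.24396 + 0.37670) = 0.86033 g → mol O = 0.86033 ÷ 15.999 = 0.053774 mol
Divide by the smallest (0.026894 mol): C 4.000, H 8.999, N 1.000, O 2.000

C4H9NO2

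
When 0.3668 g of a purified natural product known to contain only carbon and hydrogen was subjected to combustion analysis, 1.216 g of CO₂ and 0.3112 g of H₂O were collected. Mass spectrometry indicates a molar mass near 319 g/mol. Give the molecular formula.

mol C = 1.216 g CO₂ ÷ 44.009 g/mol = 0.027631 mol
mol H = 2 × 0.3112 g H₂O ÷ 18.015 g/mol = 0.034549 mol
Divide by the smallest (0.027631 mol): C 1.000, H 1.250
Multiplying each by 4 gives whole numbers: C 4.00, H 5.00
Empirical formula: C4H5
Empirical-formula mass = 53.08 g/mol; 319 ÷ 53.08 ≈ 6, so the molecular formula is C24H30.

C24H30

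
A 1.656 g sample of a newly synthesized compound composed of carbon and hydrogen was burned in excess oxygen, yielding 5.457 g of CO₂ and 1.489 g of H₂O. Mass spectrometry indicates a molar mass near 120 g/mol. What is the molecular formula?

mol C = 5.457 g CO₂ ÷ 44.009 g/mol = 0.12400 mol
mol H = 2 × 1.489 g H₂O ÷ 18.015 g/mol = 0.16531 mol
Divide by the smallest (0.12400 mol): C 1.000, H 1.333
Multiplying each by 3 gives whole numbers: C 3.00, H 4.00
Empirical formula: C3H4
Empirical-formula mass = 40.06 g/mol; 120 ÷ 40.06 ≈ 3, so the molecular formula is C9H12.

C9H12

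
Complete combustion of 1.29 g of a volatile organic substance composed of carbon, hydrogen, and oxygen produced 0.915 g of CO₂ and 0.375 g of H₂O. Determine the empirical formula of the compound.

mol C = 0.915 g CO₂ ÷ 44.009 g/mol = 0.02079 mol
mol H = 2 × 0.375 g H₂O ÷ 18.015 g/mol = 0.04163 mol
mass O = 1.29 − (0.2497 + 0.04197) = 0.9983 g → mol O = 0.9983 ÷ 15.999 = 0.06240 mol
Divide by the smallest (0.02079 mol): C 1.000, H 2.002, O 3.001

CH2O3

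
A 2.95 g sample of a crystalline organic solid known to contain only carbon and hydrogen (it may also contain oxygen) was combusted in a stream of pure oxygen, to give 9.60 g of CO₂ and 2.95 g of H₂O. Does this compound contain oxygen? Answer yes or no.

mol C = 9.60 g CO₂ ÷ 44.009 g/mol = 0.2181 mol
mol H = 2 × 2.95 g H₂O ÷ 18.015 g/mol = 0.3275 mol
C and H together account for 2.950 g — essentially the entire 2.95 g sample — so the compound contains no oxygen.

no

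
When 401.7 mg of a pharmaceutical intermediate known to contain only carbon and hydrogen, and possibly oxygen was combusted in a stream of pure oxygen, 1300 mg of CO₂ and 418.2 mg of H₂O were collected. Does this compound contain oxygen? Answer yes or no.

mol C = 1.300 g CO₂ ÷ 44.009 g/mol = 0.029539 mol
mol H = 2 × 0.4182 g H₂O ÷ 18.015 g/mol = 0.046428 mol
C and H together account for 0.40160 g — essentially the entire 0.4017 g sample — so the compound contains no oxygen.

no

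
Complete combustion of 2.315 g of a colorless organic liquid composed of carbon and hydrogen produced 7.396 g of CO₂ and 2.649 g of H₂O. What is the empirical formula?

C4H7

mol C = 7.396 g CO₂ ÷ 44.009 g/mol = 0.16806 mol
mol H = 2 × 2.649 g H₂O ÷ 18.015 g/mol = 0.29409 mol
Divide by the smallest (0.16806 mol): C 1.000, H 1.750
Multiplying each by 4 gives whole numbers: C 4.00, H 7.00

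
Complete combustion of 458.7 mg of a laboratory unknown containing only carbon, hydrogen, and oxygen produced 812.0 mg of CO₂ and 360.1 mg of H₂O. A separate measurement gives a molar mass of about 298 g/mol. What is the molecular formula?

mol C = 0.8120 g CO₂ ÷ 44.009 g/mol = 0.018451 mol
mol H = 2 × 0.3601 g H₂O ÷ 18.015 g/mol = 0.039978 mol
mass O = 0.4587 − (0.22161 + 0.040298) = 0.19679 g → mol O = 0.19679 ÷ 15.999 = 0.012300 mol
Divide by the smallest (0.012300 mol): C 1.500, H 3.250, O 1.000
Multiplying each by 4 gives whole numbers: C 6.00, H 13.00, O 4.00
Empirical formula: C6H13O4
Empirical-formula mass = 149.17 g/mol; 298 ÷ 149.17 ≈ 2, so the molecular formula is C12H26O8.

C12H26O8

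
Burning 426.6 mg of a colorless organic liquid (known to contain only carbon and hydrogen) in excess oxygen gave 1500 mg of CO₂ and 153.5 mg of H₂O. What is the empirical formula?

C2H

mol C = 1.500 g CO₂ ÷ 44.009 g/mol = 0.034084 mol
mol H = 2 × 0.1535 g H₂O ÷ 18.015 g/mol = 0.017041 mol
Divide by the smallest (0.017041 mol): C 2.000, H 1.000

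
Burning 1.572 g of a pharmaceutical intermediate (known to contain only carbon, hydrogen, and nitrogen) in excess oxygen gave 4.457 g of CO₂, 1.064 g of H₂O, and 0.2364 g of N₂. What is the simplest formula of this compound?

mol C = 4.457 g CO₂ ÷ 44.009 g/mol = 0.10127 mol
mol H = 2 × 1.064 g H₂O ÷ 18.015 g/mol = 0.11812 mol
mol N = 2 × 0.2364 g N₂ ÷ 28.014 g/mol = 0.016877 mol
Divide by the smallest (0.016877 mol): C 6.001, H 6.999, N 1.000

C6H7N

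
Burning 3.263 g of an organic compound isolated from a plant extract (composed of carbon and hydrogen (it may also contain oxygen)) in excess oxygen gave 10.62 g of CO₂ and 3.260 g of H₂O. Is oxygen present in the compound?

mol C = 10.62 g CO₂ ÷ 44.009 g/mol = 0.24131 mol
mol H = 2 × 3.260 g H₂O ÷ 18.015 g/mol = 0.36192 mol
C and H together account for 3.2632 g — essentially the entire 3.263 g sample — so the compound contains no oxygen.

no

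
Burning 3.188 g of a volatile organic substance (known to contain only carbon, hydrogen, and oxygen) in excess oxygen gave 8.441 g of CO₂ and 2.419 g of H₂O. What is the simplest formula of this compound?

mol C = 8.441 g CO₂ ÷ 44.009 g/mol = 0.19180 mol
mol H = 2 × 2.419 g H₂O ÷ 18.015 g/mol = 0.26855 mol
mass O = 3.188 − (2.3037 + 0.27070) = 0.61357 g → mol O = 0.61357 ÷ 15.999 = 0.038350 mol
Divide by the smallest (0.038350 mol): C 5.001, H 7.003, O 1.000

C5H7O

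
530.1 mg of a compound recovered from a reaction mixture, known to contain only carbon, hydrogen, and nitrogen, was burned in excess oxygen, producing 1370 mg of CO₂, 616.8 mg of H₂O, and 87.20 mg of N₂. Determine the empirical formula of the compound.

mol C = 1.370 g CO₂ ÷ 44.009 g/mol = 0.031130 mol
mol H = 2 × 0.6168 g H₂O ÷ 18.015 g/mol = 0.068476 mol
mol N = 2 × 0.08720 g N₂ ÷ 28.014 g/mol = 0.0062255 mol
Divide by the smallest (0.0062255 mol): C 5.000, H 10.999, N 1.000

C5H11N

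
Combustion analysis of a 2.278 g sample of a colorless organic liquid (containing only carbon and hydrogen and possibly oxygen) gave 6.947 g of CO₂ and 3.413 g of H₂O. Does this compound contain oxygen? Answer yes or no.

mol C = 6.947 g CO₂ ÷ 44.009 g/mol = 0.15785 mol
mol H = 2 × 3.413 g H₂O ÷ 18.015 g/mol = 0.37891 mol
C and H together account for 2.2779 g — essentially the entire 2.278 g sample — so the compound contains no oxygen.

no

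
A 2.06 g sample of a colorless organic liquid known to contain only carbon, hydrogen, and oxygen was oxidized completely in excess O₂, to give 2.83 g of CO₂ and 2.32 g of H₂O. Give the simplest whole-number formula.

mol C = 2.83 g CO₂ ÷ 44.009 g/mol = 0.06431 mol
mol H = 2 × 2.32 g H₂O ÷ 18.015 g/mol = 0.2576 mol
mass O = 2.06 − (0.7724 + 0.2596) = 1.028 g → mol O = 1.028 ÷ 15.999 = 0.06425 mol
Divide by the smallest (0.06425 mol): C 1.001, H 4.008, O 1.000

CH4O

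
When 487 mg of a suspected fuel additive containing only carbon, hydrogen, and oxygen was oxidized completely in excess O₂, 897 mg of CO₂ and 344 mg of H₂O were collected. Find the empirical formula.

C8H15O5

mol C = 0.897 g CO₂ ÷ 44.009 g/mol = 0.02038 mol
mol H = 2 × 0.344 g H₂O ÷ 18.015 g/mol = 0.03819 mol
mass O = 0.487 − (0.2448 + 0.03850) = 0.2037 g → mol O = 0.2037 ÷ 15.999 = 0.01273 mol
Divide by the smallest (0.01273 mol): C 1.601, H 3.000, O 1.000
Multiplying each by 5 gives whole numbers: C 8.00, H 15.00, O 5.00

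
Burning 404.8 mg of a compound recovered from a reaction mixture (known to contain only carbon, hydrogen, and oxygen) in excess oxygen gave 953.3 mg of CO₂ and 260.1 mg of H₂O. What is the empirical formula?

C3H4O

mol C = 0.9533 g CO₂ ÷ 44.009 g/mol = 0.021661 mol
mol H = 2 × 0.2601 g H₂O ÷ 18.015 g/mol = 0.028876 mol
mass O = 0.4048 − (0.26018 + 0.029107) = 0.11552 g → mol O = 0.11552 ÷ 15.999 = 0.0072203 mol
Divide by the smallest (0.0072203 mol): C 3.000, H 3.999, O 1.000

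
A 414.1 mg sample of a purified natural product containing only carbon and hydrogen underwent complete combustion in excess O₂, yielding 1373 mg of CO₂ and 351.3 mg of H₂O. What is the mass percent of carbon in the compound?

90.49%

mol C = 1.373 g CO₂ ÷ 44.009 g/mol = 0.031198 mol
mol H = 2 × 0.3513 g H₂O ÷ 18.015 g/mol = 0.039001 mol
mass % C = 0.37472 g ÷ 0.4141 g × 100%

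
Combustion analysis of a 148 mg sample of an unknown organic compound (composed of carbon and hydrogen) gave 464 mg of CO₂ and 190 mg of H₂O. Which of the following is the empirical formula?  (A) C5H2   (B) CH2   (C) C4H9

mol C = 0.464 g CO₂ ÷ 44.009 g/mol = 0.01054 mol
mol H = 2 × 0.190 g H₂O ÷ 18.015 g/mol = 0.02109 mol
Divide by the smallest (0.01054 mol): C 1.000, H 2.001

(B) CH2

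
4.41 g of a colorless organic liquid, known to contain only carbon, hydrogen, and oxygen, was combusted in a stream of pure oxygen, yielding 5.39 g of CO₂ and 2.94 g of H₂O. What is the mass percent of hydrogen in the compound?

7.5%

mol C = 5.39 g CO₂ ÷ 44.009 g/mol = 0.1225 mol
mol H = 2 × 2.94 g H₂O ÷ 18.015 g/mol = 0.3264 mol
mass O = 4.41 − (1.471 + 0.3290) = 2.610 g → mol O = 2.610 ÷ 15.999 = 0.1631 mol
mass % H = 0.3290 g ÷ 4.41 g × 100%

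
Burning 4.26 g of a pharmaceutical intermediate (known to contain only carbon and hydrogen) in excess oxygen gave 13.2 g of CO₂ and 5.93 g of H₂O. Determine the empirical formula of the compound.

mol C = 13.2 g CO₂ ÷ 44.009 g/mol = 0.2999 mol
mol H = 2 × 5.93 g H₂O ÷ 18.015 g/mol = 0.6583 mol
Divide by the smallest (0.2999 mol): C 1.000, H 2.195
Multiplying each by 5 gives whole numbers: C 5.00, H 10.97

C5H11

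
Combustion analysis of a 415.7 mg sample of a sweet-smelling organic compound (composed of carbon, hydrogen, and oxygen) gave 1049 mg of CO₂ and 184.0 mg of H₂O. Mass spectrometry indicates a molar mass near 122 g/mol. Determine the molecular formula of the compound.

mol C = 1.049 g CO₂ ÷ 44.009 g/mol = 0.023836 mol
mol H = 2 × 0.1840 g H₂O ÷ 18.015 g/mol = 0.020427 mol
mass O = 0.4157 − (0.28629 + 0.020591) = 0.10881 g → mol O = 0.10881 ÷ 15.999 = 0.0068013 mol
Divide by the smallest (0.0068013 mol): C 3.505, H 3.003, O 1.000
Multiplying each by 2 gives whole numbers: C 7.01, H 6.01, O 2.00
Empirical formula: C7H6O2
Empirical-formula mass = 122.12 g/mol; 122 ÷ 122.12 ≈ 1, so the molecular formula is C7H6O2.

C7H6O2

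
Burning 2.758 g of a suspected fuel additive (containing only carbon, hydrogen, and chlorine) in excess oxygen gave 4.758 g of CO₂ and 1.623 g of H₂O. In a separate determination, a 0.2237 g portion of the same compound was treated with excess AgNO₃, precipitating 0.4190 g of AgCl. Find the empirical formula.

C3H5Cl

mol C = 4.758 g CO₂ ÷ 44.009 g/mol = 0.10811 mol
mol H = 2 × 1.623 g H₂O ÷ 18.015 g/mol = 0.18018 mol
From the AgCl data: mol Cl per gram of compound = (0.4190 ÷ 143.318) ÷ 0.2237 = 0.013069 mol/g, so in the 2.758 g combustion sample mol Cl = 0.036045 mol
Divide by the smallest (0.036045 mol): C 2.999, H 4.999, Cl 1.000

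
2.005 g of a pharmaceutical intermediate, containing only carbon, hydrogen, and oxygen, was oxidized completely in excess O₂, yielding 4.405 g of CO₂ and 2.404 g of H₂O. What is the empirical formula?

C3H8O

mol C = 4.405 g CO₂ ÷ 44.009 g/mol = 0.10009 mol
mol H = 2 × 2.404 g H₂O ÷ 18.015 g/mol = 0.26689 mol
mass O = 2.005 − (1.2022 + 0.26902) = 0.53376 g → mol O = 0.53376 ÷ 15.999 = 0.033362 mol
Divide by the smallest (0.033362 mol): C 3.000, H 8.000, O 1.000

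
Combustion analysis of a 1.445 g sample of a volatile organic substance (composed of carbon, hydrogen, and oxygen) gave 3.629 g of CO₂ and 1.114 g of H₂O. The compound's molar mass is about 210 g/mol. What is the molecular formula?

mol C = 3.629 g CO₂ ÷ 44.009 g/mol = 0.082460 mol
mol H = 2 × 1.114 g H₂O ÷ 18.015 g/mol = 0.12367 mol
mass O = 1.445 − (0.99043 + 0.12466) = 0.32990 g → mol O = 0.32990 ÷ 15.999 = 0.020620 mol
Divide by the smallest (0.020620 mol): C 3.999, H 5.998, O 1.000
Empirical formula: C4H6O
Empirical-formula mass = 70.09 g/mol; 210 ÷ 70.09 ≈ 3, so the molecular formula is C12H18O3.

C12H18O3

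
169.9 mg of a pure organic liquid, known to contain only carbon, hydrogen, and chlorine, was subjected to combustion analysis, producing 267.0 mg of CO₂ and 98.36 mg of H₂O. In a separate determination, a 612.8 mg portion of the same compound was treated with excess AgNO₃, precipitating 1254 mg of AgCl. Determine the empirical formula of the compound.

C5H9Cl2

mol C = 0.2670 g CO₂ ÷ 44.009 g/mol = 0.0060669 mol
mol H = 2 × 0.09836 g H₂O ÷ 18.015 g/mol = 0.010920 mol
From the AgCl data: mol Cl per gram of compound = (1.254 ÷ 143.318) ÷ 0.6128 = 0.014278 mol/g, so in the 0.1699 g combustion sample mol Cl = 0.0024259 mol
Divide by the smallest (0.0024259 mol): C 2.501, H 4.501, Cl 1.000
Multiplying each by 2 gives whole numbers: C 5.00, H 9.00, Cl 2.00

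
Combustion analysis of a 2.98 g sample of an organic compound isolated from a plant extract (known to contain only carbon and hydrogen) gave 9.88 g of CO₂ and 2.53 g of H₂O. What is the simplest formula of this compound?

mol C = 9.88 g CO₂ ÷ 44.009 g/mol = 0.2245 mol
mol H = 2 × 2.53 g H₂O ÷ 18.015 g/mol = 0.2809 mol
Divide by the smallest (0.2245 mol): C 1.000, H 1.251
Multiplying each by 4 gives whole numbers: C 4.00, H 5.00

C4H5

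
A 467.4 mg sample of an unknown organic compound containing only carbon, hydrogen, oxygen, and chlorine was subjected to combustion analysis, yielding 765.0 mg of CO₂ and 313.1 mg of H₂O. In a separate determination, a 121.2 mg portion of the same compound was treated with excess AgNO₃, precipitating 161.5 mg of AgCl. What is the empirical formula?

C4H8ClO

mol C = 0.7650 g CO₂ ÷ 44.009 g/mol = 0.017383 mol
mol H = 2 × 0.3131 g H₂O ÷ 18.015 g/mol = 0.034760 mol
From the AgCl data: mol Cl per gram of compound = (0.1615 ÷ 143.318) ÷ 0.1212 = 0.0092976 mol/g, so in the 0.4674 g combustion sample mol Cl = 0.0043457 mol
mass O = 0.4674 − (0.20878 + 0.035038 + 0.15405) = 0.069523 g → mol O = 0.069523 ÷ 15.999 = 0.0043454 mol
Divide by the smallest (0.0043454 mol): C 4.000, H 7.999, Cl 1.000, O 1.000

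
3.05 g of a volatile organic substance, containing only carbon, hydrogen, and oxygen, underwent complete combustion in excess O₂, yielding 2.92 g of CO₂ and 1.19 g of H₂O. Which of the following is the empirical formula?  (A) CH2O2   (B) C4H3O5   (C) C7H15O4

mol C = 2.92 g CO₂ ÷ 44.009 g/mol = 0.06635 mol
mol H = 2 × 1.19 g H₂O ÷ 18.015 g/mol = 0.1321 mol
mass O = 3.05 − (0.7969 + 0.1332) = 2.120 g → mol O = 2.120 ÷ 15.999 = 0.1325 mol
Divide by the smallest (0.06635 mol): C 1.000, H 1.991, O 1.997

(A) CH2O2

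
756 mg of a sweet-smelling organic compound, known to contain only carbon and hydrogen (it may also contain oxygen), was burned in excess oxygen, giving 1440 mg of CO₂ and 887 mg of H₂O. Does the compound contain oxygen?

mol C = 1.44 g CO₂ ÷ 44.009 g/mol = 0.03272 mol
mol H = 2 × 0.887 g H₂O ÷ 18.015 g/mol = 0.09847 mol
C and H account for only 0.4923 g of the 0.756 g sample; the remaining 0.2637 g must be oxygen.

yes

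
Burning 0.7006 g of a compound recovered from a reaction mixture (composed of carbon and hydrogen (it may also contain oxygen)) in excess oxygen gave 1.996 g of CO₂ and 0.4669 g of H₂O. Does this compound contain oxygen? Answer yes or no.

mol C = 1.996 g CO₂ ÷ 44.009 g/mol = 0.045354 mol
mol H = 2 × 0.4669 g H₂O ÷ 18.015 g/mol = 0.051835 mol
C and H account for only 0.59700 g of the 0.7006 g sample; the remaining 0.10360 g must be oxygen.

yes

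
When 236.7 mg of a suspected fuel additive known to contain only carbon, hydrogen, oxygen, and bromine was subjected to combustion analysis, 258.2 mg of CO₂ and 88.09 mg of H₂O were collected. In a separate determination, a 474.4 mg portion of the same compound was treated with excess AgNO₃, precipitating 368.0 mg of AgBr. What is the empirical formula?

C6H10BrO5

mol C = 0.2582 g CO₂ ÷ 44.009 g/mol = 0.0058670 mol
mol H = 2 × 0.08809 g H₂O ÷ 18.015 g/mol = 0.0097796 mol
From the AgBr data: mol Br per gram of compound = (0.3680 ÷ 187.772) ÷ 0.4744 = 0.0041312 mol/g, so in the 0.2367 g combustion sample mol Br = 0.00097785 mol
mass O = 0.2367 − (0.070468 + 0.0098579 + 0.078134) = 0.078240 g → mol O = 0.078240 ÷ 15.999 = 0.0048903 mol
Divide by the smallest (0.00097785 mol): C 6.000, H 10.001, Br 1.000, O 5.001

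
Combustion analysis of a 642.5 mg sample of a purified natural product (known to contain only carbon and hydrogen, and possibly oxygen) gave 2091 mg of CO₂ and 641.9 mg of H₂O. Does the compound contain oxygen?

mol C = 2.091 g CO₂ ÷ 44.009 g/mol = 0.047513 mol
mol H = 2 × 0.6419 g H₂O ÷ 18.015 g/mol = 0.071263 mol
C and H together account for 0.64251 g — essentially the entire 0.6425 g sample — so the compound contains no oxygen.

no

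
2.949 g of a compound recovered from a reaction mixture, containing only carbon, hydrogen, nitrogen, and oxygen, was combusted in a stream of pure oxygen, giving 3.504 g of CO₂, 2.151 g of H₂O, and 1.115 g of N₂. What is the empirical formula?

mol C = 3.504 g CO₂ ÷ 44.009 g/mol = 0.079620 mol
mol H = 2 × 2.151 g H₂O ÷ 18.015 g/mol = 0.23880 mol
mol N = 2 × 1.115 g N₂ ÷ 28.014 g/mol = 0.079603 mol
mass O = 2.949 − (0.95632 + 0.24071 + 1.1150) = 0.63697 g → mol O = 0.63697 ÷ 15.999 = 0.039813 mol
Divide by the smallest (0.039813 mol): C 2.000, H 5.998, N 1.999, O 1.000

C2H6N2O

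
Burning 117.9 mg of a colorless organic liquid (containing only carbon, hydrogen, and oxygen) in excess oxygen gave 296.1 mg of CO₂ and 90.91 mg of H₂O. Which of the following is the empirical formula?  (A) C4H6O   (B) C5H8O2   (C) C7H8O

mol C = 0.2961 g CO₂ ÷ 44.009 g/mol = 0.0067282 mol
mol H = 2 × 0.09091 g H₂O ÷ 18.015 g/mol = 0.010093 mol
mass O = 0.1179 − (0.080812 + 0.010173) = 0.026915 g → mol O = 0.026915 ÷ 15.999 = 0.0016823 mol
Divide by the smallest (0.0016823 mol): C 3.999, H 5.999, O 1.000

(A) C4H6O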